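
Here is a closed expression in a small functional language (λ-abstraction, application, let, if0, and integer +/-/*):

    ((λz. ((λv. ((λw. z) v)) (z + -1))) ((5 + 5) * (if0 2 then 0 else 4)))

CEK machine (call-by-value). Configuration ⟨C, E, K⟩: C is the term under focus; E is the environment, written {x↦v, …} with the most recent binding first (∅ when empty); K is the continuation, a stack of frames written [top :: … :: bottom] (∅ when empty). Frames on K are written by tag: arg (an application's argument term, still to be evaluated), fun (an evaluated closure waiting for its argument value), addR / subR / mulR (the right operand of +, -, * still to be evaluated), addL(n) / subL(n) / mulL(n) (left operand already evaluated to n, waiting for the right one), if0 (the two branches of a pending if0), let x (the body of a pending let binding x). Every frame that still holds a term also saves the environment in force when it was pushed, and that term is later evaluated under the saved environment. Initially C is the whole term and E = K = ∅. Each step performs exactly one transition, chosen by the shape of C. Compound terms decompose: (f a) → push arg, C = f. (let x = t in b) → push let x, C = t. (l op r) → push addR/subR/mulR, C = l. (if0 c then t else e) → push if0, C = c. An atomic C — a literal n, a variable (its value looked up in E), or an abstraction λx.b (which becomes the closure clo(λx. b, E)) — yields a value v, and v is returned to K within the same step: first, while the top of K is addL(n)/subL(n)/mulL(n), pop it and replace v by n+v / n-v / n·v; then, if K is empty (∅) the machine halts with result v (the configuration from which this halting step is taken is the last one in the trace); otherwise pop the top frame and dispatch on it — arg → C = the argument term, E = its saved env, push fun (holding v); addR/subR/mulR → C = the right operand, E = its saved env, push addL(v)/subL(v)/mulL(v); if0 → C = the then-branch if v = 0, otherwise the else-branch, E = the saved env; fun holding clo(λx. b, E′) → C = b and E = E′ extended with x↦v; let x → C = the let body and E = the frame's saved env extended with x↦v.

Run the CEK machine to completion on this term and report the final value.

Answer: 40

Machine steps:
[0] ⟨C=((λz. ((λv. ((λw. z) v)) (z + -1))) ((5 + 5) * (if0 2 then 0 else 4))); E=∅; K=∅⟩
[1] ⟨C=(λz. ((λv. ((λw. z) v)) (z + -1))); E=∅; K=[arg]⟩
[2] ⟨C=((5 + 5) * (if0 2 then 0 else 4)); E=∅; K=[fun]⟩
[3] ⟨C=(5 + 5); E=∅; K=[mulR :: fun]⟩
[4] ⟨C=5; E=∅; K=[addR :: mulR :: fun]⟩
[5] ⟨C=5; E=∅; K=[addL(5) :: mulR :: fun]⟩
[6] ⟨C=(if0 2 then 0 else 4); E=∅; K=[mulL(10) :: fun]⟩
[7] ⟨C=2; E=∅; K=[if0 :: mulL(10) :: fun]⟩
[8] ⟨C=4; E=∅; K=[mulL(10) :: fun]⟩
[9] ⟨C=((λv. ((λw. z) v)) (z + -1)); E={z↦40}; K=∅⟩
[10] ⟨C=(λv. ((λw. z) v)); E={z↦40}; K=[arg]⟩
[11] ⟨C=(z + -1); E={z↦40}; K=[fun]⟩
[12] ⟨C=z; E={z↦40}; K=[addR :: fun]⟩
[13] ⟨C=-1; E={z↦40}; K=[addL(40) :: fun]⟩
[14] ⟨C=((λw. z) v); E={v↦39, z↦40}; K=∅⟩
[15] ⟨C=(λw. z); E={v↦39, z↦40}; K=[arg]⟩
[16] ⟨C=v; E={v↦39, z↦40}; K=[fun]⟩
[17] ⟨C=z; E={w↦39, v↦39, z↦40}; K=∅⟩
→ final value 40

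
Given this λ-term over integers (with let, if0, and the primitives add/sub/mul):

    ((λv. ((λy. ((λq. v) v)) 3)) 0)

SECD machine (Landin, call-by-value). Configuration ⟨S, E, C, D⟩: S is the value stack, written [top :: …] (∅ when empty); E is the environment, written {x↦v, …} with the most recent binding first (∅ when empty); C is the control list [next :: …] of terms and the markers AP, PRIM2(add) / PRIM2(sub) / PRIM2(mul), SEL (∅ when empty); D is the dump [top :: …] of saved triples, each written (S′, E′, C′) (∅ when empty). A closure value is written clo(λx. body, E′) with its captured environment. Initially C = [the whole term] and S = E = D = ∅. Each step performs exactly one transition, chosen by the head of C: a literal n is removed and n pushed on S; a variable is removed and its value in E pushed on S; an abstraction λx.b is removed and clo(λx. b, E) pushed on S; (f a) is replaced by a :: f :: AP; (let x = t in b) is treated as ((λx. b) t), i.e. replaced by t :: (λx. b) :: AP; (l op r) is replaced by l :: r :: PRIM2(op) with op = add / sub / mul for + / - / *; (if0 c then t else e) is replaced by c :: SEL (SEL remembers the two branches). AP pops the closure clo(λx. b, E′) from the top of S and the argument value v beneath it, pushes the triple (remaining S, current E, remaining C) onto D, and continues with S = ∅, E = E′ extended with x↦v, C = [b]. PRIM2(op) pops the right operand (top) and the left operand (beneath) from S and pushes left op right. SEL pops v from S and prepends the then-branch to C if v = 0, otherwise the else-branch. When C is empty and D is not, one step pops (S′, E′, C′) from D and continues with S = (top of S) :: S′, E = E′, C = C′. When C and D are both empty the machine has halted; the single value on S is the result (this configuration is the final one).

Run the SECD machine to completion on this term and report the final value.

Answer: 0

Execution trace:
step 0: [S=∅ | E=∅ | C=[((λv. ((λy. ((λq. v) v)) 3)) 0)] | D=∅]
step 1: [S=∅ | E=∅ | C=[0 :: (λv. ((λy. ((λq. v) v)) 3)) :: AP] | D=∅]
step 2: [S=[0] | E=∅ | C=[(λv. ((λy. ((λq. v) v)) 3)) :: AP] | D=∅]
step 3: [S=[clo(λv. ((λy. ((λq. v) v)) 3), ∅) :: 0] | E=∅ | C=[AP] | D=∅]
step 4: [S=∅ | E={v↦0} | C=[((λy. ((λq. v) v)) 3)] | D=[(∅, ∅, ∅)]]
step 5: [S=∅ | E={v↦0} | C=[3 :: (λy. ((λq. v) v)) :: AP] | D=[(∅, ∅, ∅)]]
step 6: [S=[3] | E={v↦0} | C=[(λy. ((λq. v) v)) :: AP] | D=[(∅, ∅, ∅)]]
step 7: [S=[clo(λy. ((λq. v) v), {v↦0}) :: 3] | E={v↦0} | C=[AP] | D=[(∅, ∅, ∅)]]
step 8: [S=∅ | E={y↦3, v↦0} | C=[((λq. v) v)] | D=[(∅, {v↦0}, ∅) :: (∅, ∅, ∅)]]
step 9: [S=∅ | E={y↦3, v↦0} | C=[v :: (λq. v) :: AP] | D=[(∅, {v↦0}, ∅) :: (∅, ∅, ∅)]]
step 10: [S=[0] | E={y↦3, v↦0} | C=[(λq. v) :: AP] | D=[(∅, {v↦0}, ∅) :: (∅, ∅, ∅)]]
step 11: [S=[clo(λq. v, {y↦3, v↦0}) :: 0] | E={y↦3, v↦0} | C=[AP] | D=[(∅, {v↦0}, ∅) :: (∅, ∅, ∅)]]
step 12: [S=∅ | E={q↦0, y↦3, v↦0} | C=[v] | D=[(∅, {y↦3, v↦0}, ∅) :: (∅, {v↦0}, ∅) :: (∅, ∅, ∅)]]
step 13: [S=[0] | E={q↦0, y↦3, v↦0} | C=∅ | D=[(∅, {y↦3, v↦0}, ∅) :: (∅, {v↦0}, ∅) :: (∅, ∅, ∅)]]
step 14: [S=[0] | E={y↦3, v↦0} | C=∅ | D=[(∅, {v↦0}, ∅) :: (∅, ∅, ∅)]]
step 15: [S=[0] | E={v↦0} | C=∅ | D=[(∅, ∅, ∅)]]
step 16: [S=[0] | E=∅ | C=∅ | D=∅]
→ final value 0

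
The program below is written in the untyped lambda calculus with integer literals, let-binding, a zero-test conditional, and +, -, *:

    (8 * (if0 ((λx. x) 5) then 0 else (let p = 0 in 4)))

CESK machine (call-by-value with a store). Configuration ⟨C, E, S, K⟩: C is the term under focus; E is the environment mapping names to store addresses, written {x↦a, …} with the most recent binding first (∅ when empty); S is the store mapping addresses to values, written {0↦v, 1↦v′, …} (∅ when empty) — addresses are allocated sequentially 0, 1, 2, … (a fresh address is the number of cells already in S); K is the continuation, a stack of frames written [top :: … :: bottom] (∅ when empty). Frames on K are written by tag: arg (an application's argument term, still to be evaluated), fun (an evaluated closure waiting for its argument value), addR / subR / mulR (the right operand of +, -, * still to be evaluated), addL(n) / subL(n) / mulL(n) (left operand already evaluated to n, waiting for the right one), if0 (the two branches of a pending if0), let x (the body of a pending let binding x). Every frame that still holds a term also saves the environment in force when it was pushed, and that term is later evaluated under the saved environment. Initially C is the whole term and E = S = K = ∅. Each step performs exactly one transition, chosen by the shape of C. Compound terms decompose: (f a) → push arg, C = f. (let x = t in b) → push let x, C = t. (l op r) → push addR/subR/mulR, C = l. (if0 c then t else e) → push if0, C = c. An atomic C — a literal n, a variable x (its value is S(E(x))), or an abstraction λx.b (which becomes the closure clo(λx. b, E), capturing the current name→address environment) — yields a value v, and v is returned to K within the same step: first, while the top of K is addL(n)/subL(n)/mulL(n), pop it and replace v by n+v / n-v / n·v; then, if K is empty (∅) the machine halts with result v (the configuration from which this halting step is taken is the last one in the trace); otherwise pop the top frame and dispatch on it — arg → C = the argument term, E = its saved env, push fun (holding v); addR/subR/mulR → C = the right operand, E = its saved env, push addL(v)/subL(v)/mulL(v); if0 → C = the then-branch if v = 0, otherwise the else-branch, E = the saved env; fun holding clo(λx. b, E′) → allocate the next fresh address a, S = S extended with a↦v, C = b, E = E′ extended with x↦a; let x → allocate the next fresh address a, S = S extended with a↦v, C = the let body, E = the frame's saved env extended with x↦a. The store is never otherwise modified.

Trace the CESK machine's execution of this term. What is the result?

Answer: 32

Execution trace:
t=0: ⟨C=(8 * (if0 ((λx. x) 5) then 0 else (let p = 0 in 4))); E=∅; S=∅; K=∅⟩
t=1: ⟨C=8; E=∅; S=∅; K=[mulR]⟩
t=2: ⟨C=(if0 ((λx. x) 5) then 0 else (let p = 0 in 4)); E=∅; S=∅; K=[mulL(8)]⟩
t=3: ⟨C=((λx. x) 5); E=∅; S=∅; K=[if0 :: mulL(8)]⟩
t=4: ⟨C=(λx. x); E=∅; S=∅; K=[arg :: if0 :: mulL(8)]⟩
t=5: ⟨C=5; E=∅; S=∅; K=[fun :: if0 :: mulL(8)]⟩
t=6: ⟨C=x; E={x↦0}; S={0↦5}; K=[if0 :: mulL(8)]⟩
t=7: ⟨C=(let p = 0 in 4); E=∅; S={0↦5}; K=[mulL(8)]⟩
t=8: ⟨C=0; E=∅; S={0↦5}; K=[let p :: mulL(8)]⟩
t=9: ⟨C=4; E={p↦1}; S={0↦5, 1↦0}; K=[mulL(8)]⟩
→ final value 32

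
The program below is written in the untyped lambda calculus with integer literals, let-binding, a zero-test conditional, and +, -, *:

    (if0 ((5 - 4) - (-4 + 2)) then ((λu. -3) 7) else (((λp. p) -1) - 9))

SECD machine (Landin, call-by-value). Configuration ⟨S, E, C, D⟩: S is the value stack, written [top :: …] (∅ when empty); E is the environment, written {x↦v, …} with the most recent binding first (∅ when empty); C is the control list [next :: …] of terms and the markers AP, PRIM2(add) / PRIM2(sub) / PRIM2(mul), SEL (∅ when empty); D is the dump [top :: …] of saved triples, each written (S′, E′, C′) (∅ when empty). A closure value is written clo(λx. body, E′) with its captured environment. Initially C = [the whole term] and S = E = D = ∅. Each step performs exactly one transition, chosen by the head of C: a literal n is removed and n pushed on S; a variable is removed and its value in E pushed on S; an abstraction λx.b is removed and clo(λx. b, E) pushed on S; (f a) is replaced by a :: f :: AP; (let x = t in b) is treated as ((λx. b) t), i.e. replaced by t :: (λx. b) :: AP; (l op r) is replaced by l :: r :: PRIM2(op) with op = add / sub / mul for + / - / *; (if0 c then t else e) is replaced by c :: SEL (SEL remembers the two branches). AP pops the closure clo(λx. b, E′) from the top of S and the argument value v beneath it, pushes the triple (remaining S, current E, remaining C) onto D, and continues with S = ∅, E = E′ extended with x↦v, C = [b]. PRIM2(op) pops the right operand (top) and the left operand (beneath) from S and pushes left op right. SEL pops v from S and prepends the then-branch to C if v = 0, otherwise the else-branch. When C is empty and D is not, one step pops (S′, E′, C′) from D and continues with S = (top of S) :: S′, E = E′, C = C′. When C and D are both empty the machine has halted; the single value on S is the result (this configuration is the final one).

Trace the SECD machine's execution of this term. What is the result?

[0] <S=∅, E=∅, C=[(if0 ((5 - 4) - (-4 + 2)) then ((λu. -3) 7) else (((λp. p) -1) - 9))], D=∅>
[1] <S=∅, E=∅, C=[((5 - 4) - (-4 + 2)) :: SEL], D=∅>
[2] <S=∅, E=∅, C=[(5 - 4) :: (-4 + 2) :: PRIM2(sub) :: SEL], D=∅>
[3] <S=∅, E=∅, C=[5 :: 4 :: PRIM2(sub) :: (-4 + 2) :: PRIM2(sub) :: SEL], D=∅>
[4] <S=[5], E=∅, C=[4 :: PRIM2(sub) :: (-4 + 2) :: PRIM2(sub) :: SEL], D=∅>
[5] <S=[4 :: 5], E=∅, C=[PRIM2(sub) :: (-4 + 2) :: PRIM2(sub) :: SEL], D=∅>
[6] <S=[1], E=∅, C=[(-4 + 2) :: PRIM2(sub) :: SEL], D=∅>
[7] <S=[1], E=∅, C=[-4 :: 2 :: PRIM2(add) :: PRIM2(sub) :: SEL], D=∅>
[8] <S=[-4 :: 1], E=∅, C=[2 :: PRIM2(add) :: PRIM2(sub) :: SEL], D=∅>
[9] <S=[2 :: -4 :: 1], E=∅, C=[PRIM2(add) :: PRIM2(sub) :: SEL], D=∅>
[10] <S=[-2 :: 1], E=∅, C=[PRIM2(sub) :: SEL], D=∅>
[11] <S=[3], E=∅, C=[SEL], D=∅>
[12] <S=∅, E=∅, C=[(((λp. p) -1) - 9)], D=∅>
[13] <S=∅, E=∅, C=[((λp. p) -1) :: 9 :: PRIM2(sub)], D=∅>
[14] <S=∅, E=∅, C=[-1 :: (λp. p) :: AP :: 9 :: PRIM2(sub)], D=∅>
[15] <S=[-1], E=∅, C=[(λp. p) :: AP :: 9 :: PRIM2(sub)], D=∅>
[16] <S=[clo(λp. p, ∅) :: -1], E=∅, C=[AP :: 9 :: PRIM2(sub)], D=∅>
[17] <S=∅, E={p↦-1}, C=[p], D=[(∅, ∅, [9 :: PRIM2(sub)])]>
[18] <S=[-1], E={p↦-1}, C=∅, D=[(∅, ∅, [9 :: PRIM2(sub)])]>
[19] <S=[-1], E=∅, C=[9 :: PRIM2(sub)], D=∅>
[20] <S=[9 :: -1], E=∅, C=[PRIM2(sub)], D=∅>
[21] <S=[-10], E=∅, C=∅, D=∅>
→ final value -10

Answer: -10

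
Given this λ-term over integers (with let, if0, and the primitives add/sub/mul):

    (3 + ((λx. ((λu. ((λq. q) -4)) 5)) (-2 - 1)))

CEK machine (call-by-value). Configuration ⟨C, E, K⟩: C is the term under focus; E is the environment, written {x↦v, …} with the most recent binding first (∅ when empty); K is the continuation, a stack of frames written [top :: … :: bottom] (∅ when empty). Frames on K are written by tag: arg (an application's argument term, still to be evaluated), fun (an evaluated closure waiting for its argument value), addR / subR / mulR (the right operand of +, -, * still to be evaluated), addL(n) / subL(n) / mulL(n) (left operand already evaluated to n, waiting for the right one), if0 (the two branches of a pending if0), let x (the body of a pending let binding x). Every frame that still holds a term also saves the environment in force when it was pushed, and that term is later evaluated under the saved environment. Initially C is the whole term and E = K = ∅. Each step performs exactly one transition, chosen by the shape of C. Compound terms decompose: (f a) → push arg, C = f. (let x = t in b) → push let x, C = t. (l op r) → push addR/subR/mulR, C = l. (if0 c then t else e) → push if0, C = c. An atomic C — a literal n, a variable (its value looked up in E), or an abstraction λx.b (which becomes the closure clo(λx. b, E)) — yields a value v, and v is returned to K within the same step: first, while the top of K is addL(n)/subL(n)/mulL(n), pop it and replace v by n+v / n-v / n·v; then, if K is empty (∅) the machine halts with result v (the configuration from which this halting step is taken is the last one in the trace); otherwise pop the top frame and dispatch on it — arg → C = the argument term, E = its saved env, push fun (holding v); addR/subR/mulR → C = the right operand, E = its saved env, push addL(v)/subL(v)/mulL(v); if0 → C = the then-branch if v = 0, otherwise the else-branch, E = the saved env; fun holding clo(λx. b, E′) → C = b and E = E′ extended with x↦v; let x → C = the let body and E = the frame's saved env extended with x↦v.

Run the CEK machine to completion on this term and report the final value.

t=0: ⟨C=(3 + ((λx. ((λu. ((λq. q) -4)) 5)) (-2 - 1))); E=∅; K=∅⟩
t=1: ⟨C=3; E=∅; K=[addR]⟩
t=2: ⟨C=((λx. ((λu. ((λq. q) -4)) 5)) (-2 - 1)); E=∅; K=[addL(3)]⟩
t=3: ⟨C=(λx. ((λu. ((λq. q) -4)) 5)); E=∅; K=[arg :: addL(3)]⟩
t=4: ⟨C=(-2 - 1); E=∅; K=[fun :: addL(3)]⟩
t=5: ⟨C=-2; E=∅; K=[subR :: fun :: addL(3)]⟩
t=6: ⟨C=1; E=∅; K=[subL(-2) :: fun :: addL(3)]⟩
t=7: ⟨C=((λu. ((λq. q) -4)) 5); E={x↦-3}; K=[addL(3)]⟩
t=8: ⟨C=(λu. ((λq. q) -4)); E={x↦-3}; K=[arg :: addL(3)]⟩
t=9: ⟨C=5; E={x↦-3}; K=[fun :: addL(3)]⟩
t=10: ⟨C=((λq. q) -4); E={u↦5, x↦-3}; K=[addL(3)]⟩
t=11: ⟨C=(λq. q); E={u↦5, x↦-3}; K=[arg :: addL(3)]⟩
t=12: ⟨C=-4; E={u↦5, x↦-3}; K=[fun :: addL(3)]⟩
t=13: ⟨C=q; E={q↦-4, u↦5, x↦-3}; K=[addL(3)]⟩
→ final value -1

Answer: -1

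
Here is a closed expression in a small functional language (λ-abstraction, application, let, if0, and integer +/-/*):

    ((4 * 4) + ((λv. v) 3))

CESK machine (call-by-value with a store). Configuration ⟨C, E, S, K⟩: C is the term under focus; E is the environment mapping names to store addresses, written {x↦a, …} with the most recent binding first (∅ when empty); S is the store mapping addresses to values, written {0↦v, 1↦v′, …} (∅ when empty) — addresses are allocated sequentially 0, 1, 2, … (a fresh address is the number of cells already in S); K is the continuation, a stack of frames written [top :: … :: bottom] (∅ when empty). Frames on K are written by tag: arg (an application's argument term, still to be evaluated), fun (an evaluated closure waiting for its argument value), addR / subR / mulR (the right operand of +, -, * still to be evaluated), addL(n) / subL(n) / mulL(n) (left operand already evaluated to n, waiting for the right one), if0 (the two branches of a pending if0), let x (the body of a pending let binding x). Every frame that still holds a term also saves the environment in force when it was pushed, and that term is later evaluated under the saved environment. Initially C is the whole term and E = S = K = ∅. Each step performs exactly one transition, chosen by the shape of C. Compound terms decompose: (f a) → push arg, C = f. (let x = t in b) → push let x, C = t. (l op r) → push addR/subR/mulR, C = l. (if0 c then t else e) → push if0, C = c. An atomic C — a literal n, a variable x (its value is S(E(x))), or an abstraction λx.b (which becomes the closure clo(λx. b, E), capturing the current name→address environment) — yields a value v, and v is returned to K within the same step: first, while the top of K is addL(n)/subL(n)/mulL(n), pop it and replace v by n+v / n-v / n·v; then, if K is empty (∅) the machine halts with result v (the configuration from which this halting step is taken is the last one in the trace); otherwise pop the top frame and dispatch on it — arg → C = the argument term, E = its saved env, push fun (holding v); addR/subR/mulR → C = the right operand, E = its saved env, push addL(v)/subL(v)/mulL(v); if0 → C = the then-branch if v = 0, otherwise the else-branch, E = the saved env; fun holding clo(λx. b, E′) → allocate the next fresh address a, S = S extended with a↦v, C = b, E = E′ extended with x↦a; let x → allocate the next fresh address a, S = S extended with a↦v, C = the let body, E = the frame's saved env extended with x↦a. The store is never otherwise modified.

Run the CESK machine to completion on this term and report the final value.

Answer: 19

Derivation:
[0] [C=((4 * 4) + ((λv. v) 3)) | E=∅ | S=∅ | K=∅]
[1] [C=(4 * 4) | E=∅ | S=∅ | K=[addR]]
[2] [C=4 | E=∅ | S=∅ | K=[mulR :: addR]]
[3] [C=4 | E=∅ | S=∅ | K=[mulL(4) :: addR]]
[4] [C=((λv. v) 3) | E=∅ | S=∅ | K=[addL(16)]]
[5] [C=(λv. v) | E=∅ | S=∅ | K=[arg :: addL(16)]]
[6] [C=3 | E=∅ | S=∅ | K=[fun :: addL(16)]]
[7] [C=v | E={v↦0} | S={0↦3} | K=[addL(16)]]
→ final value 19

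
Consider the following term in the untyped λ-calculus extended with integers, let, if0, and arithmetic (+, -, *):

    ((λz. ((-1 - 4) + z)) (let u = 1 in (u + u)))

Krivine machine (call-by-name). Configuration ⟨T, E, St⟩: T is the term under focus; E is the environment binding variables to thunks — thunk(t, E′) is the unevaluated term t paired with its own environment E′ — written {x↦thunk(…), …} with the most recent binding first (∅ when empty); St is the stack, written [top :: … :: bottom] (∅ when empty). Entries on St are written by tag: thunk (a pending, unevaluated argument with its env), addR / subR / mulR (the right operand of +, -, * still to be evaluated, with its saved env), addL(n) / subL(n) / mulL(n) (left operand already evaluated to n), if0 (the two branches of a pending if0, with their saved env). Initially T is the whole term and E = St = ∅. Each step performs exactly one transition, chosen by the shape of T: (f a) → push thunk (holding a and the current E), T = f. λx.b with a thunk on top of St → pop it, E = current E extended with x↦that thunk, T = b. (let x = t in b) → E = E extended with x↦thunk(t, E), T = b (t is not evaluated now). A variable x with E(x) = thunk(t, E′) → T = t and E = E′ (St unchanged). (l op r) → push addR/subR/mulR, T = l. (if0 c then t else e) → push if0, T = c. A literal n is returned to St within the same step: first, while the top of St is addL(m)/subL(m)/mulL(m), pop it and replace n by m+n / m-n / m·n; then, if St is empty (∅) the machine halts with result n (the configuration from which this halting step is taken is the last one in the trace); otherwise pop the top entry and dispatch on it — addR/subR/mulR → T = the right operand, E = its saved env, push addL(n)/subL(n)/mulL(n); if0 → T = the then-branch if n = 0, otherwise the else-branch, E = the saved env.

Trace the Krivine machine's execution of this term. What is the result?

Answer: -3

Execution trace:
[0] ⟨T=((λz. ((-1 - 4) + z)) (let u = 1 in (u + u))); E=∅; St=∅⟩
[1] ⟨T=(λz. ((-1 - 4) + z)); E=∅; St=[thunk]⟩
[2] ⟨T=((-1 - 4) + z); E={z↦thunk((let u = 1 in (u + u)), ∅)}; St=∅⟩
[3] ⟨T=(-1 - 4); E={z↦thunk((let u = 1 in (u + u)), ∅)}; St=[addR]⟩
[4] ⟨T=-1; E={z↦thunk((let u = 1 in (u + u)), ∅)}; St=[subR :: addR]⟩
[5] ⟨T=4; E={z↦thunk((let u = 1 in (u + u)), ∅)}; St=[subL(-1) :: addR]⟩
[6] ⟨T=z; E={z↦thunk((let u = 1 in (u + u)), ∅)}; St=[addL(-5)]⟩
[7] ⟨T=(let u = 1 in (u + u)); E=∅; St=[addL(-5)]⟩
[8] ⟨T=(u + u); E={u↦thunk(1, ∅)}; St=[addL(-5)]⟩
[9] ⟨T=u; E={u↦thunk(1, ∅)}; St=[addR :: addL(-5)]⟩
[10] ⟨T=1; E=∅; St=[addR :: addL(-5)]⟩
[11] ⟨T=u; E={u↦thunk(1, ∅)}; St=[addL(1) :: addL(-5)]⟩
[12] ⟨T=1; E=∅; St=[addL(1) :: addL(-5)]⟩
→ final value -3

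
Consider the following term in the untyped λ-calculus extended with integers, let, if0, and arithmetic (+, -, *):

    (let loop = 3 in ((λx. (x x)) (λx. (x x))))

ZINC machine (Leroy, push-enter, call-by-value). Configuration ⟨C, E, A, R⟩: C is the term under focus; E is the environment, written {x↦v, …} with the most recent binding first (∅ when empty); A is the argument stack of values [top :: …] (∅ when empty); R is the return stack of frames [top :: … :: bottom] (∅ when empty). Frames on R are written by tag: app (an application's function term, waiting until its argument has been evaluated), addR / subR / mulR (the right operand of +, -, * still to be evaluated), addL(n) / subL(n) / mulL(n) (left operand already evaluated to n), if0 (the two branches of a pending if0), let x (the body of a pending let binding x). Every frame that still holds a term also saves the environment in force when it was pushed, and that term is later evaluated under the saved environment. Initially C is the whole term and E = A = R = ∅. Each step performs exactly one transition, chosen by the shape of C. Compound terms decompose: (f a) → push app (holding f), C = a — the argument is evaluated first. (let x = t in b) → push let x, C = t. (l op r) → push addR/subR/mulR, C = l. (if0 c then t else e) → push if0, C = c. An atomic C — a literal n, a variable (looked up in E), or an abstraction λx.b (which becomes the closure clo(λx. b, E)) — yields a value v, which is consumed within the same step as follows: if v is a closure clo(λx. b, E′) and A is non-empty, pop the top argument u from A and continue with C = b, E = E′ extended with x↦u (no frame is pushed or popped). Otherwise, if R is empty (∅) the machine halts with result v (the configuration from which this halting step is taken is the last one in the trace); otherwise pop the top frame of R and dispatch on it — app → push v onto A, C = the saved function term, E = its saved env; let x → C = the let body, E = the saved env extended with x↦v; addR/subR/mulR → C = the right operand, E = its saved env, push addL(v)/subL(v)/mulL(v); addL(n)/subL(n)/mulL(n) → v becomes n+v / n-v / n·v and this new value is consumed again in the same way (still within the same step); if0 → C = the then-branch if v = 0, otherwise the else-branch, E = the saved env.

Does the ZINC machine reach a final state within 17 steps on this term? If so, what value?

step 0: <C=(let loop = 3 in ((λx. (x x)) (λx. (x x)))), E=∅, A=∅, R=∅>
step 1: <C=3, E=∅, A=∅, R=[let loop]>
step 2: <C=((λx. (x x)) (λx. (x x))), E={loop↦3}, A=∅, R=∅>
step 3: <C=(λx. (x x)), E={loop↦3}, A=∅, R=[app]>
step 4: <C=(λx. (x x)), E={loop↦3}, A=[clo(λx. (x x), {loop↦3})], R=∅>
step 5: <C=(x x), E={x↦clo(λx. (x x), {loop↦3}), loop↦3}, A=∅, R=∅>
step 6: <C=x, E={x↦clo(λx. (x x), {loop↦3}), loop↦3}, A=∅, R=[app]>
step 7: <C=x, E={x↦clo(λx. (x x), {loop↦3}), loop↦3}, A=[clo(λx. (x x), {loop↦3})], R=∅>
… configuration repeats with period 3 (steps 5–7 recur indefinitely) …

Answer: DIVERGES (no final state within 17 steps)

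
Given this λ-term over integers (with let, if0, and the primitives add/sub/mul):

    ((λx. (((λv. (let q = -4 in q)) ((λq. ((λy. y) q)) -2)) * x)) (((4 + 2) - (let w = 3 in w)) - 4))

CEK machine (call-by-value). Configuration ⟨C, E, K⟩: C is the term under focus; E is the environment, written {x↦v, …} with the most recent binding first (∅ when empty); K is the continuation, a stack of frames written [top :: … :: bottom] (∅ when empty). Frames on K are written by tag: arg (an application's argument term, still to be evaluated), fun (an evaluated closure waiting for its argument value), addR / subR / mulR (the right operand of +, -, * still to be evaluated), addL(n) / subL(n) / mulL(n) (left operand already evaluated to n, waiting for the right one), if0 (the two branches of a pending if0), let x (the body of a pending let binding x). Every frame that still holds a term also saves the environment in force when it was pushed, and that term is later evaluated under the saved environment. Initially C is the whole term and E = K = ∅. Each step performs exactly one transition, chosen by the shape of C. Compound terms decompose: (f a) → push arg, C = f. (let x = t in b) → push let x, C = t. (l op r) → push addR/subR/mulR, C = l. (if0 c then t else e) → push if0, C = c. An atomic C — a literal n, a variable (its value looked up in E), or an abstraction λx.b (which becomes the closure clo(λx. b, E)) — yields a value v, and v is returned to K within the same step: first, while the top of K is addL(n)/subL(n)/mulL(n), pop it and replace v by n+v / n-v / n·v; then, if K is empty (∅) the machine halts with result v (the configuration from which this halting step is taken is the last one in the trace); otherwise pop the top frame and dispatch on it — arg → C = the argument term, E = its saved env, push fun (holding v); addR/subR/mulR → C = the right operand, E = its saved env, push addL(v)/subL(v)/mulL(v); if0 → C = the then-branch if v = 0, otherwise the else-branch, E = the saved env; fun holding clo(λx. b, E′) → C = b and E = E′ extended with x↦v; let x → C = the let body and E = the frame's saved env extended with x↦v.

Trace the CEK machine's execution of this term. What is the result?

[0] [C=((λx. (((λv. (let q = -4 in q)) ((λq. ((λy. y) q)) -2)) * x)) (((4 + 2) - (let w = 3 in w)) - 4)) | E=∅ | K=∅]
[1] [C=(λx. (((λv. (let q = -4 in q)) ((λq. ((λy. y) q)) -2)) * x)) | E=∅ | K=[arg]]
[2] [C=(((4 + 2) - (let w = 3 in w)) - 4) | E=∅ | K=[fun]]
[3] [C=((4 + 2) - (let w = 3 in w)) | E=∅ | K=[subR :: fun]]
[4] [C=(4 + 2) | E=∅ | K=[subR :: subR :: fun]]
[5] [C=4 | E=∅ | K=[addR :: subR :: subR :: fun]]
[6] [C=2 | E=∅ | K=[addL(4) :: subR :: subR :: fun]]
[7] [C=(let w = 3 in w) | E=∅ | K=[subL(6) :: subR :: fun]]
[8] [C=3 | E=∅ | K=[let w :: subL(6) :: subR :: fun]]
[9] [C=w | E={w↦3} | K=[subL(6) :: subR :: fun]]
[10] [C=4 | E=∅ | K=[subL(3) :: fun]]
[11] [C=(((λv. (let q = -4 in q)) ((λq. ((λy. y) q)) -2)) * x) | E={x↦-1} | K=∅]
[12] [C=((λv. (let q = -4 in q)) ((λq. ((λy. y) q)) -2)) | E={x↦-1} | K=[mulR]]
[13] [C=(λv. (let q = -4 in q)) | E={x↦-1} | K=[arg :: mulR]]
[14] [C=((λq. ((λy. y) q)) -2) | E={x↦-1} | K=[fun :: mulR]]
[15] [C=(λq. ((λy. y) q)) | E={x↦-1} | K=[arg :: fun :: mulR]]
[16] [C=-2 | E={x↦-1} | K=[fun :: fun :: mulR]]
[17] [C=((λy. y) q) | E={q↦-2, x↦-1} | K=[fun :: mulR]]
[18] [C=(λy. y) | E={q↦-2, x↦-1} | K=[arg :: fun :: mulR]]
[19] [C=q | E={q↦-2, x↦-1} | K=[fun :: fun :: mulR]]
[20] [C=y | E={y↦-2, q↦-2, x↦-1} | K=[fun :: mulR]]
[21] [C=(let q = -4 in q) | E={v↦-2, x↦-1} | K=[mulR]]
[22] [C=-4 | E={v↦-2, x↦-1} | K=[let q :: mulR]]
[23] [C=q | E={q↦-4, v↦-2, x↦-1} | K=[mulR]]
[24] [C=x | E={x↦-1} | K=[mulL(-4)]]
→ final value 4

Answer: 4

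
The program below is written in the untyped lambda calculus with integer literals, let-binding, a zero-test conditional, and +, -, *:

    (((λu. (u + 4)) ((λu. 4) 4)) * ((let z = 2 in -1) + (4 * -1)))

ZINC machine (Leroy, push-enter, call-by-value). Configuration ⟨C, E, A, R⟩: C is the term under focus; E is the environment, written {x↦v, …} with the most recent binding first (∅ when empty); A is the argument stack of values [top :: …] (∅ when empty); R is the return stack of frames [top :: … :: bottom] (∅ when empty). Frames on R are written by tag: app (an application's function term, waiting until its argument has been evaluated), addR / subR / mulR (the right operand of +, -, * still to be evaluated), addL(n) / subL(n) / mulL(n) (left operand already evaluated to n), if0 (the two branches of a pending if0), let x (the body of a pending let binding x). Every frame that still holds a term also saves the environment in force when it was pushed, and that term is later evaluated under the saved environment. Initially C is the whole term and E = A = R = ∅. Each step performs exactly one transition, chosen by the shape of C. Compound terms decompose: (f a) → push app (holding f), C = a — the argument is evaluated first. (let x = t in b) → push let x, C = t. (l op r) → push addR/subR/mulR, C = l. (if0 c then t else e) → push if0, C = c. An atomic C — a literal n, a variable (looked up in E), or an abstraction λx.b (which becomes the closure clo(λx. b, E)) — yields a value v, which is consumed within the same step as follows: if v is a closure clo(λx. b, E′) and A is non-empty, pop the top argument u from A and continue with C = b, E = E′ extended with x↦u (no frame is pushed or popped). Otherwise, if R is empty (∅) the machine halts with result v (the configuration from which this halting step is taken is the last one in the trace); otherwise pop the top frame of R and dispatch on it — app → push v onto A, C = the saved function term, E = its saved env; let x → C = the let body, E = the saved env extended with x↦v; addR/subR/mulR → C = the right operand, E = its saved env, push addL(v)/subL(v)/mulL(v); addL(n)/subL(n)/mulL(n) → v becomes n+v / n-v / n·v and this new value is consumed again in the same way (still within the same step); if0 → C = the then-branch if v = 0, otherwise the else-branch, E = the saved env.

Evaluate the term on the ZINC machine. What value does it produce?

Answer: -40

Execution trace:
0. ⟨C=(((λu. (u + 4)) ((λu. 4) 4)) * ((let z = 2 in -1) + (4 * -1))); E=∅; A=∅; R=∅⟩
1. ⟨C=((λu. (u + 4)) ((λu. 4) 4)); E=∅; A=∅; R=[mulR]⟩
2. ⟨C=((λu. 4) 4); E=∅; A=∅; R=[app :: mulR]⟩
3. ⟨C=4; E=∅; A=∅; R=[app :: app :: mulR]⟩
4. ⟨C=(λu. 4); E=∅; A=[4]; R=[app :: mulR]⟩
5. ⟨C=4; E={u↦4}; A=∅; R=[app :: mulR]⟩
6. ⟨C=(λu. (u + 4)); E=∅; A=[4]; R=[mulR]⟩
7. ⟨C=(u + 4); E={u↦4}; A=∅; R=[mulR]⟩
8. ⟨C=u; E={u↦4}; A=∅; R=[addR :: mulR]⟩
9. ⟨C=4; E={u↦4}; A=∅; R=[addL(4) :: mulR]⟩
10. ⟨C=((let z = 2 in -1) + (4 * -1)); E=∅; A=∅; R=[mulL(8)]⟩
11. ⟨C=(let z = 2 in -1); E=∅; A=∅; R=[addR :: mulL(8)]⟩
12. ⟨C=2; E=∅; A=∅; R=[let z :: addR :: mulL(8)]⟩
13. ⟨C=-1; E={z↦2}; A=∅; R=[addR :: mulL(8)]⟩
14. ⟨C=(4 * -1); E=∅; A=∅; R=[addL(-1) :: mulL(8)]⟩
15. ⟨C=4; E=∅; A=∅; R=[mulR :: addL(-1) :: mulL(8)]⟩
16. ⟨C=-1; E=∅; A=∅; R=[mulL(4) :: addL(-1) :: mulL(8)]⟩
→ final value -40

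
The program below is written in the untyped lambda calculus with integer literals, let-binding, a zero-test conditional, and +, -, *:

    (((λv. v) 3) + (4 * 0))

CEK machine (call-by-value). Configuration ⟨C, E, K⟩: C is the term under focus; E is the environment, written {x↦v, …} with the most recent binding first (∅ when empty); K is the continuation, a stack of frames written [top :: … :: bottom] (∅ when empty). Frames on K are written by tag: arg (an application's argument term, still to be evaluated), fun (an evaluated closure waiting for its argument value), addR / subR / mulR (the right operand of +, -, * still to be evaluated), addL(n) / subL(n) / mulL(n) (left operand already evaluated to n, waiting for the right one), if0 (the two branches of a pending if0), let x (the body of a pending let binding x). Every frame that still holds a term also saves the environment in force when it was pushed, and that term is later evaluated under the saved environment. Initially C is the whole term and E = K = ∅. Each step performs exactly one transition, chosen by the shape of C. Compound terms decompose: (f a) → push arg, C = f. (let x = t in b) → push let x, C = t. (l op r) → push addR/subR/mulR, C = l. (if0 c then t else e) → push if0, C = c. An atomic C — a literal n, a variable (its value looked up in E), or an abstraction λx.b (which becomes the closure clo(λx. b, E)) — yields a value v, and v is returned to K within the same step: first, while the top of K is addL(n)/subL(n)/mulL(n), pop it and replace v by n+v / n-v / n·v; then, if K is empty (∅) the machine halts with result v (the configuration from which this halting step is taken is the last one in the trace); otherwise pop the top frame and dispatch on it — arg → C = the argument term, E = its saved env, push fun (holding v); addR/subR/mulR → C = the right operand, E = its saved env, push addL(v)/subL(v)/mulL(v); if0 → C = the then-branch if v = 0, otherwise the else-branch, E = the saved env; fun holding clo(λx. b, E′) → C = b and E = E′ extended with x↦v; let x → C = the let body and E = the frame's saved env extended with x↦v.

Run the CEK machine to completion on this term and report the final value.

Answer: 3

Derivation:
[0] <C=(((λv. v) 3) + (4 * 0)), E=∅, K=∅>
[1] <C=((λv. v) 3), E=∅, K=[addR]>
[2] <C=(λv. v), E=∅, K=[arg :: addR]>
[3] <C=3, E=∅, K=[fun :: addR]>
[4] <C=v, E={v↦3}, K=[addR]>
[5] <C=(4 * 0), E=∅, K=[addL(3)]>
[6] <C=4, E=∅, K=[mulR :: addL(3)]>
[7] <C=0, E=∅, K=[mulL(4) :: addL(3)]>
→ final value 3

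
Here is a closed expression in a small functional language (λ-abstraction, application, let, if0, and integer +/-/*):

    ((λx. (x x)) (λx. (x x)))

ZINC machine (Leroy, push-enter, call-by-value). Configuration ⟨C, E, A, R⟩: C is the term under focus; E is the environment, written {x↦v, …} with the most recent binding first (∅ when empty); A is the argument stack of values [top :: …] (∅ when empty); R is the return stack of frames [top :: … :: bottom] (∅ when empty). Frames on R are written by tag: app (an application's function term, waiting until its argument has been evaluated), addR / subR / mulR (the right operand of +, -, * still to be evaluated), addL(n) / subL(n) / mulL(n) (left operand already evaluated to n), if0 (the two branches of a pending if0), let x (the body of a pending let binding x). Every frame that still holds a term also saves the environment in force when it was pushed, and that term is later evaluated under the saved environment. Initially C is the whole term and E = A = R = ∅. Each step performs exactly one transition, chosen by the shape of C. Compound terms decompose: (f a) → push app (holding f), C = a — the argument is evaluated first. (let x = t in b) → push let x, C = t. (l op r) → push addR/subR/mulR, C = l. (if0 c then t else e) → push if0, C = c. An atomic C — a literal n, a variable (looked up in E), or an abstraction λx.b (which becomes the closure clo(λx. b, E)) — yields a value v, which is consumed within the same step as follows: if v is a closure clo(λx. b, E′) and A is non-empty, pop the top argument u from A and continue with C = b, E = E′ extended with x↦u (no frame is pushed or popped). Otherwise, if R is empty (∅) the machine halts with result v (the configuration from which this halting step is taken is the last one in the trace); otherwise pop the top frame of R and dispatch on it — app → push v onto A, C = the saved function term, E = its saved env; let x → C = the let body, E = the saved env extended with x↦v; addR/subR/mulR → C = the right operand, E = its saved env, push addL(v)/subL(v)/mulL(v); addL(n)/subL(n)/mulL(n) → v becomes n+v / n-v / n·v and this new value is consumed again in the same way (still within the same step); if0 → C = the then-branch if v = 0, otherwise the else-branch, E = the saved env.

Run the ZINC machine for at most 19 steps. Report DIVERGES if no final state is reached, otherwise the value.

Answer: DIVERGES (no final state within 19 steps)

Derivation:
0. ⟨C=((λx. (x x)) (λx. (x x))); E=∅; A=∅; R=∅⟩
1. ⟨C=(λx. (x x)); E=∅; A=∅; R=[app]⟩
2. ⟨C=(λx. (x x)); E=∅; A=[clo(λx. (x x), ∅)]; R=∅⟩
3. ⟨C=(x x); E={x↦clo(λx. (x x), ∅)}; A=∅; R=∅⟩
4. ⟨C=x; E={x↦clo(λx. (x x), ∅)}; A=∅; R=[app]⟩
5. ⟨C=x; E={x↦clo(λx. (x x), ∅)}; A=[clo(λx. (x x), ∅)]; R=∅⟩
… configuration repeats with period 3 (steps 3–5 recur indefinitely) …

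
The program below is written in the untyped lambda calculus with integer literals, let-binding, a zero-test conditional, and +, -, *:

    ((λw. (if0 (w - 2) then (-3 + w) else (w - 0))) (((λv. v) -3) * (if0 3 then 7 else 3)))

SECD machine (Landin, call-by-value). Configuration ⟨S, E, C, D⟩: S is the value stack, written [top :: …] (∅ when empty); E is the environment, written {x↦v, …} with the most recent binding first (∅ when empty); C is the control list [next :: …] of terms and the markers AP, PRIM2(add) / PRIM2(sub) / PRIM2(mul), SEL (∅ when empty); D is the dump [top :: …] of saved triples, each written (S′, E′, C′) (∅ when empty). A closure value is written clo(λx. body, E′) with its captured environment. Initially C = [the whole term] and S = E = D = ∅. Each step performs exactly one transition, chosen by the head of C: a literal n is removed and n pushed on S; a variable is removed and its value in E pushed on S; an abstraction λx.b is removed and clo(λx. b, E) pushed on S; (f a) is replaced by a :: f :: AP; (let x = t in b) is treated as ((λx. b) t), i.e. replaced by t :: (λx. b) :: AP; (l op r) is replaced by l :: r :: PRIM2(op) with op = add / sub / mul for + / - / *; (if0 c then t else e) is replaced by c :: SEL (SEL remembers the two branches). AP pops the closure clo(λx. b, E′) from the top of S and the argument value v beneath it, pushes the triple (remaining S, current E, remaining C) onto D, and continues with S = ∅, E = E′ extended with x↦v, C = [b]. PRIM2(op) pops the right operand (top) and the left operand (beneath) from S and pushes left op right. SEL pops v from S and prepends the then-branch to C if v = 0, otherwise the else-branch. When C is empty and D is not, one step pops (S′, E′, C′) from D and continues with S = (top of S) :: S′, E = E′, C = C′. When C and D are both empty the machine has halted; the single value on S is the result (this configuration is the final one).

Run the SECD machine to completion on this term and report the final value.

[0] <S=∅, E=∅, C=[((λw. (if0 (w - 2) then (-3 + w) else (w - 0))) (((λv. v) -3) * (if0 3 then 7 else 3)))], D=∅>
[1] <S=∅, E=∅, C=[(((λv. v) -3) * (if0 3 then 7 else 3)) :: (λw. (if0 (w - 2) then (-3 + w) else (w - 0))) :: AP], D=∅>
[2] <S=∅, E=∅, C=[((λv. v) -3) :: (if0 3 then 7 else 3) :: PRIM2(mul) :: (λw. (if0 (w - 2) then (-3 + w) else (w - 0))) :: AP], D=∅>
[3] <S=∅, E=∅, C=[-3 :: (λv. v) :: AP :: (if0 3 then 7 else 3) :: PRIM2(mul) :: (λw. (if0 (w - 2) then (-3 + w) else (w - 0))) :: AP], D=∅>
[4] <S=[-3], E=∅, C=[(λv. v) :: AP :: (if0 3 then 7 else 3) :: PRIM2(mul) :: (λw. (if0 (w - 2) then (-3 + w) else (w - 0))) :: AP], D=∅>
[5] <S=[clo(λv. v, ∅) :: -3], E=∅, C=[AP :: (if0 3 then 7 else 3) :: PRIM2(mul) :: (λw. (if0 (w - 2) then (-3 + w) else (w - 0))) :: AP], D=∅>
[6] <S=∅, E={v↦-3}, C=[v], D=[(∅, ∅, [(if0 3 then 7 else 3) :: PRIM2(mul) :: (λw. (if0 (w - 2) then (-3 + w) else (w - 0))) :: AP])]>
[7] <S=[-3], E={v↦-3}, C=∅, D=[(∅, ∅, [(if0 3 then 7 else 3) :: PRIM2(mul) :: (λw. (if0 (w - 2) then (-3 + w) else (w - 0))) :: AP])]>
[8] <S=[-3], E=∅, C=[(if0 3 then 7 else 3) :: PRIM2(mul) :: (λw. (if0 (w - 2) then (-3 + w) else (w - 0))) :: AP], D=∅>
[9] <S=[-3], E=∅, C=[3 :: SEL :: PRIM2(mul) :: (λw. (if0 (w - 2) then (-3 + w) else (w - 0))) :: AP], D=∅>
[10] <S=[3 :: -3], E=∅, C=[SEL :: PRIM2(mul) :: (λw. (if0 (w - 2) then (-3 + w) else (w - 0))) :: AP], D=∅>
[11] <S=[-3], E=∅, C=[3 :: PRIM2(mul) :: (λw. (if0 (w - 2) then (-3 + w) else (w - 0))) :: AP], D=∅>
[12] <S=[3 :: -3], E=∅, C=[PRIM2(mul) :: (λw. (if0 (w - 2) then (-3 + w) else (w - 0))) :: AP], D=∅>
[13] <S=[-9], E=∅, C=[(λw. (if0 (w - 2) then (-3 + w) else (w - 0))) :: AP], D=∅>
[14] <S=[clo(λw. (if0 (w - 2) then (-3 + w) else (w - 0)), ∅) :: -9], E=∅, C=[AP], D=∅>
[15] <S=∅, E={w↦-9}, C=[(if0 (w - 2) then (-3 + w) else (w - 0))], D=[(∅, ∅, ∅)]>
[16] <S=∅, E={w↦-9}, C=[(w - 2) :: SEL], D=[(∅, ∅, ∅)]>
[17] <S=∅, E={w↦-9}, C=[w :: 2 :: PRIM2(sub) :: SEL], D=[(∅, ∅, ∅)]>
[18] <S=[-9], E={w↦-9}, C=[2 :: PRIM2(sub) :: SEL], D=[(∅, ∅, ∅)]>
[19] <S=[2 :: -9], E={w↦-9}, C=[PRIM2(sub) :: SEL], D=[(∅, ∅, ∅)]>
[20] <S=[-11], E={w↦-9}, C=[SEL], D=[(∅, ∅, ∅)]>
[21] <S=∅, E={w↦-9}, C=[(w - 0)], D=[(∅, ∅, ∅)]>
[22] <S=∅, E={w↦-9}, C=[w :: 0 :: PRIM2(sub)], D=[(∅, ∅, ∅)]>
[23] <S=[-9], E={w↦-9}, C=[0 :: PRIM2(sub)], D=[(∅, ∅, ∅)]>
[24] <S=[0 :: -9], E={w↦-9}, C=[PRIM2(sub)], D=[(∅, ∅, ∅)]>
[25] <S=[-9], E={w↦-9}, C=∅, D=[(∅, ∅, ∅)]>
[26] <S=[-9], E=∅, C=∅, D=∅>
→ final value -9

Answer: -9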